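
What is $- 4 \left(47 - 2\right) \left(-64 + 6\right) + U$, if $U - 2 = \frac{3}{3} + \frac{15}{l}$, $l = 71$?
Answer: $\frac{741468}{71} \approx 10443.0$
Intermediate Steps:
$U = \frac{228}{71}$ ($U = 2 + \left(\frac{3}{3} + \frac{15}{71}\right) = 2 + \left(3 \cdot \frac{1}{3} + 15 \cdot \frac{1}{71}\right) = 2 + \left(1 + \frac{15}{71}\right) = 2 + \frac{86}{71} = \frac{228}{71} \approx 3.2113$)
$- 4 \left(47 - 2\right) \left(-64 + 6\right) + U = - 4 \left(47 - 2\right) \left(-64 + 6\right) + \frac{228}{71} = - 4 \cdot 45 \left(-58\right) + \frac{228}{71} = \left(-4\right) \left(-2610\right) + \frac{228}{71} = 10440 + \frac{228}{71} = \frac{741468}{71}$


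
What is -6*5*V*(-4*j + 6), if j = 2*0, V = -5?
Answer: 900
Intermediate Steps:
j = 0
-6*5*V*(-4*j + 6) = -6*5*(-5)*(-4*0 + 6) = -(-150)*(0 + 6) = -(-150)*6 = -6*(-150) = 900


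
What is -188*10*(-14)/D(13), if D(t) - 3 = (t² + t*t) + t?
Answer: 13160/177 ≈ 74.350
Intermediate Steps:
D(t) = 3 + t + 2*t² (D(t) = 3 + ((t² + t*t) + t) = 3 + ((t² + t²) + t) = 3 + (2*t² + t) = 3 + (t + 2*t²) = 3 + t + 2*t²)
-188*10*(-14)/D(13) = -188*10*(-14)/(3 + 13 + 2*13²) = -(-26320)/(3 + 13 + 2*169) = -(-26320)/(3 + 13 + 338) = -(-26320)/354 = -188*(-70/177) = 13160/177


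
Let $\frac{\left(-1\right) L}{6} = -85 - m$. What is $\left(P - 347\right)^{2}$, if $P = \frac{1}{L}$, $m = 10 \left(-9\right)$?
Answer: $\frac{108388921}{900} \approx 1.2043 \cdot 10^{5}$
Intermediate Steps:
$m = -90$
$L = -30$ ($L = - 6 \left(-85 - -90\right) = - 6 \left(-85 + 90\right) = \left(-6\right) 5 = -30$)
$P = - \frac{1}{30}$ ($P = \frac{1}{-30} = - \frac{1}{30} \approx -0.033333$)
$\left(P - 347\right)^{2} = \left(- \frac{1}{30} - 347\right)^{2} = \left(- \frac{10411}{30}\right)^{2} = \frac{108388921}{900}$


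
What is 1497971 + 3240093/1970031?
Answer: 983684182398/656677 ≈ 1.4980e+6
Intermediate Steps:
1497971 + 3240093/1970031 = 1497971 + 3240093*(1/1970031) = 1497971 + 1080031/656677 = 983684182398/656677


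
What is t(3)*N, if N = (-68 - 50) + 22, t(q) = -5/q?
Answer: 160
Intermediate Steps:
N = -96 (N = -118 + 22 = -96)
t(3)*N = -5/3*(-96) = 160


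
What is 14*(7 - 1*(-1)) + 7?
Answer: 119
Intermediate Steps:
14*(7 - 1*(-1)) + 7 = 14*(7 + 1) + 7 = 14*8 + 7 = 112 + 7 = 119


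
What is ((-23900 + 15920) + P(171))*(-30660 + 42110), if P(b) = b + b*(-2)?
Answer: -93328950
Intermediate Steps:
P(b) = -b (P(b) = b - 2*b = -b)
((-23900 + 15920) + P(171))*(-30660 + 42110) = ((-23900 + 15920) - 1*171)*(-30660 + 42110) = (-7980 - 171)*11450 = -8151*11450 = -93328950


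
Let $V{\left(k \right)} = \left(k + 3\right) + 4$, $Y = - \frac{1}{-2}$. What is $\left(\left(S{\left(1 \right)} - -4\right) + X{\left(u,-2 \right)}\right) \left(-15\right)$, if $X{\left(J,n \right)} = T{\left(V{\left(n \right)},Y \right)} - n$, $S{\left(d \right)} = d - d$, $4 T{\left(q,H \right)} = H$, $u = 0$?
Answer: $- \frac{735}{8} \approx -91.875$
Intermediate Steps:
$Y = \frac{1}{2}$ ($Y = \left(-1\right) \left(- \frac{1}{2}\right) = \frac{1}{2} \approx 0.5$)
$V{\left(k \right)} = 7 + k$ ($V{\left(k \right)} = \left(3 + k\right) + 4 = 7 + k$)
$T{\left(q,H \right)} = \frac{H}{4}$
$S{\left(d \right)} = 0$
$X{\left(J,n \right)} = \frac{1}{8} - n$ ($X{\left(J,n \right)} = \frac{1}{4} \cdot \frac{1}{2} - n = \frac{1}{8} - n$)
$\left(\left(S{\left(1 \right)} - -4\right) + X{\left(u,-2 \right)}\right) \left(-15\right) = \left(\left(0 - -4\right) + \left(\frac{1}{8} - -2\right)\right) \left(-15\right) = \left(\left(0 + 4\right) + \left(\frac{1}{8} + 2\right)\right) \left(-15\right) = \left(4 + \frac{17}{8}\right) \left(-15\right) = \frac{49}{8} \left(-15\right) = - \frac{735}{8}$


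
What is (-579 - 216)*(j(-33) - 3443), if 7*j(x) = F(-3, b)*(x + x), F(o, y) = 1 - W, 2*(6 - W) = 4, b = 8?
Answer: 19002885/7 ≈ 2.7147e+6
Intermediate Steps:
W = 4 (W = 6 - 1/2*4 = 6 - 2 = 4)
F(o, y) = -3 (F(o, y) = 1 - 1*4 = 1 - 4 = -3)
j(x) = -6*x/7 (j(x) = (-3*(x + x))/7 = (-6*x)/7 = -6*x/7)
(-579 - 216)*(j(-33) - 3443) = (-579 - 216)*(-6/7*(-33) - 3443) = -795*(198/7 - 3443) = -795*(-23903/7) = 19002885/7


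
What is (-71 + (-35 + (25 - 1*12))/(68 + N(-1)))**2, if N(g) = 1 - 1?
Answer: 5880625/1156 ≈ 5087.0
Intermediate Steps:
N(g) = 0
(-71 + (-35 + (25 - 1*12))/(68 + N(-1)))**2 = (-71 + (-35 + (25 - 1*12))/(68 + 0))**2 = (-71 + (-35 + (25 - 12))/68)**2 = (-71 + (-35 + 13)*(1/68))**2 = (-71 - 22*1/68)**2 = (-71 - 11/34)**2 = (-2425/34)**2 = 5880625/1156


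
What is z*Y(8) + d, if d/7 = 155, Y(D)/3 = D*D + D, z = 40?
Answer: 9725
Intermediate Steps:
Y(D) = 3*D + 3*D**2 (Y(D) = 3*(D*D + D) = 3*(D**2 + D) = 3*(D + D**2) = 3*D + 3*D**2)
d = 1085 (d = 7*155 = 1085)
z*Y(8) + d = 40*(3*8*(1 + 8)) + 1085 = 40*(3*8*9) + 1085 = 40*216 + 1085 = 8640 + 1085 = 9725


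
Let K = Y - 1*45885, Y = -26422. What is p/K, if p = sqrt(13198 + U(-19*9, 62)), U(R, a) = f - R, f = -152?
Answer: -sqrt(13217)/72307 ≈ -0.0015900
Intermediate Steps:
U(R, a) = -152 - R
p = sqrt(13217) (p = sqrt(13198 + (-152 - (-19)*9)) = sqrt(13198 + (-152 - 1*(-171))) = sqrt(13198 + (-152 + 171)) = sqrt(13198 + 19) = sqrt(13217) ≈ 114.97)
K = -72307 (K = -26422 - 1*45885 = -26422 - 45885 = -72307)
p/K = sqrt(13217)/(-72307) = sqrt(13217)*(-1/72307) = -sqrt(13217)/72307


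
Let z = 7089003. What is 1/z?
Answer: 1/7089003 ≈ 1.4106e-7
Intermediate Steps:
1/z = 1/7089003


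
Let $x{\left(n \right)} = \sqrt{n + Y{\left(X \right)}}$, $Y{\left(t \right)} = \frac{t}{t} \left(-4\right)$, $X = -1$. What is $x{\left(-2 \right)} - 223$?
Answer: $-223 + i \sqrt{6} \approx -223.0 + 2.4495 i$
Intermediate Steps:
$Y{\left(t \right)} = -4$ ($Y{\left(t \right)} = 1 \left(-4\right) = -4$)
$x{\left(n \right)} = \sqrt{-4 + n}$ ($x{\left(n \right)} = \sqrt{n - 4} = \sqrt{-4 + n}$)
$x{\left(-2 \right)} - 223 = \sqrt{-4 - 2} - 223 = \sqrt{-6} - 223 = i \sqrt{6} - 223 = -223 + i \sqrt{6}$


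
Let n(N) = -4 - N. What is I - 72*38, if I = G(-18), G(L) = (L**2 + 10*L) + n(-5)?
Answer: -2591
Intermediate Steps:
G(L) = 1 + L**2 + 10*L (G(L) = (L**2 + 10*L) + (-4 - 1*(-5)) = (L**2 + 10*L) + (-4 + 5) = (L**2 + 10*L) + 1 = 1 + L**2 + 10*L)
I = 145 (I = 1 + (-18)**2 + 10*(-18) = 1 + 324 - 180 = 145)
I - 72*38 = 145 - 72*38 = 145 - 2736 = -2591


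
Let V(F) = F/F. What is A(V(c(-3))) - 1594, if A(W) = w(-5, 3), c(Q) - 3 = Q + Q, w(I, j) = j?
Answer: -1591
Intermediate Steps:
c(Q) = 3 + 2*Q (c(Q) = 3 + (Q + Q) = 3 + 2*Q)
V(F) = 1
A(W) = 3
A(V(c(-3))) - 1594 = 3 - 1594 = -1591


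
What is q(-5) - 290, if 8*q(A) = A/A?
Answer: -2319/8 ≈ -289.88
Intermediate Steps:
q(A) = 1/8 (q(A) = (A/A)/8 = (1/8)*1 = 1/8)
q(-5) - 290 = 1/8 - 290 = -2319/8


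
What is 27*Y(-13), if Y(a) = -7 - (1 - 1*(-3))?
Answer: -297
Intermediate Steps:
Y(a) = -11 (Y(a) = -7 - (1 + 3) = -7 - 1*4 = -7 - 4 = -11)
27*Y(-13) = 27*(-11) = -297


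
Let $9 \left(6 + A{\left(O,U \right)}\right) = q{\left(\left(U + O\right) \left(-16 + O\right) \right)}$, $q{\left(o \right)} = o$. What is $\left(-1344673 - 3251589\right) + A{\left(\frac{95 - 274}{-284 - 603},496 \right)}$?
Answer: $- \frac{3616886462059}{786769} \approx -4.5971 \cdot 10^{6}$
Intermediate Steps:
$A{\left(O,U \right)} = -6 + \frac{\left(-16 + O\right) \left(O + U\right)}{9}$ ($A{\left(O,U \right)} = -6 + \frac{\left(U + O\right) \left(-16 + O\right)}{9} = -6 + \frac{\left(O + U\right) \left(-16 + O\right)}{9} = -6 + \frac{\left(-16 + O\right) \left(O + U\right)}{9}$)
$\left(-1344673 - 3251589\right) + A{\left(\frac{95 - 274}{-284 - 603},496 \right)} = \left(-1344673 - 3251589\right) - \left(\frac{7990}{9} - \frac{\frac{1}{\left(-284 - 603\right)^{2}} \left(95 - 274\right)^{2}}{9} - \frac{1}{9} \frac{95 - 274}{-284 - 603} \cdot 496 + \frac{16 \left(95 - 274\right)}{9 \left(-284 - 603\right)}\right) = -4596262 - \left(\frac{7990}{9} - \frac{32041}{7080921} - \frac{1}{9} \left(- \frac{179}{-887}\right) 496 + \frac{16}{9} \left(-179\right) \frac{1}{-887}\right) = -4596262 - \left(\frac{7990}{9} - \frac{32041}{7080921} - \frac{1}{9} \left(\left(-179\right) \left(- \frac{1}{887}\right)\right) 496 + \frac{16}{9} \left(-179\right) \left(- \frac{1}{887}\right)\right) = -4596262 - \left(\frac{7089994}{7983} - \frac{88784}{7983} - \frac{32041}{7080921}\right) = -4596262 - \frac{690004581}{786769} = - \frac{3616886462059}{786769}$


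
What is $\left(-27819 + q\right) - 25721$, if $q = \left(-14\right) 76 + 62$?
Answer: $-54542$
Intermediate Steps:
$q = -1002$ ($q = -1064 + 62 = -1002$)
$\left(-27819 + q\right) - 25721 = \left(-27819 - 1002\right) - 25721 = -28821 - 25721 = -54542$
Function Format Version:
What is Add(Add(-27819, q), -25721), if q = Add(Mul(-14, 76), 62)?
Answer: -54542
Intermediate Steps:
q = -1002 (q = Add(-1064, 62) = -1002)
Add(Add(-27819, q), -25721) = Add(Add(-27819, -1002), -25721) = Add(-28821, -25721) = -54542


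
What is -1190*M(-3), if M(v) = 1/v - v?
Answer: -9520/3 ≈ -3173.3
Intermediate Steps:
-1190*M(-3) = -1190*(1/(-3) - 1*(-3)) = -1190*(-⅓ + 3) = -1190*8/3 = -9520/3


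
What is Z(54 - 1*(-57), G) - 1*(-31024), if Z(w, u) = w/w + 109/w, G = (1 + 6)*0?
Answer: 3443884/111 ≈ 31026.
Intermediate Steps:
G = 0 (G = 7*0 = 0)
Z(w, u) = 1 + 109/w
Z(54 - 1*(-57), G) - 1*(-31024) = (109 + (54 - 1*(-57)))/(54 - 1*(-57)) - 1*(-31024) = (109 + (54 + 57))/(54 + 57) + 31024 = (109 + 111)/111 + 31024 = (1/111)*220 + 31024 = 220/111 + 31024 = 3443884/111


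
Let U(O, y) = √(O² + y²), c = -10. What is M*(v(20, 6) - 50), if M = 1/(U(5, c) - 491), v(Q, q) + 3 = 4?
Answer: 24059/240956 + 245*√5/240956 ≈ 0.10212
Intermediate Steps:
v(Q, q) = 1 (v(Q, q) = -3 + 4 = 1)
M = 1/(-491 + 5*√5) (M = 1/(√(5² + (-10)²) - 491) = 1/(√(25 + 100) - 491) = 1/(√125 - 491) = 1/(5*√5 - 491) = 1/(-491 + 5*√5) ≈ -0.0020841)
M*(v(20, 6) - 50) = (-491/240956 - 5*√5/240956)*(1 - 50) = (-491/240956 - 5*√5/240956)*(-49) = 24059/240956 + 245*√5/240956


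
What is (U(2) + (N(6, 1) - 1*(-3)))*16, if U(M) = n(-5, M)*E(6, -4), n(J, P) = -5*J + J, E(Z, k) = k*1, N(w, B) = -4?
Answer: -1296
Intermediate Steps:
E(Z, k) = k
n(J, P) = -4*J
U(M) = -80 (U(M) = -4*(-5)*(-4) = 20*(-4) = -80)
(U(2) + (N(6, 1) - 1*(-3)))*16 = (-80 + (-4 - 1*(-3)))*16 = (-80 + (-4 + 3))*16 = (-80 - 1)*16 = -81*16 = -1296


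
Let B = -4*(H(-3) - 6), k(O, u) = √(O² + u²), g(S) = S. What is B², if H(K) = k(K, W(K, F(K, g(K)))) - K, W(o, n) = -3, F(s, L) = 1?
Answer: 432 - 288*√2 ≈ 24.706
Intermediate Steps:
H(K) = √(9 + K²) - K (H(K) = √(K² + (-3)²) - K = √(K² + 9) - K = √(9 + K²) - K)
B = 12 - 12*√2 (B = -4*((√(9 + (-3)²) - 1*(-3)) - 6) = -4*((√(9 + 9) + 3) - 6) = -4*((√18 + 3) - 6) = -4*((3*√2 + 3) - 6) = -4*((3 + 3*√2) - 6) = -4*(-3 + 3*√2) = 12 - 12*√2 ≈ -4.9706)
B² = (12 - 12*√2)²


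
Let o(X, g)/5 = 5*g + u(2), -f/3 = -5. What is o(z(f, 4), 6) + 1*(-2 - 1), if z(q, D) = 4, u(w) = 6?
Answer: 177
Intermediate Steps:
f = 15 (f = -3*(-5) = 15)
o(X, g) = 30 + 25*g (o(X, g) = 5*(5*g + 6) = 5*(6 + 5*g) = 30 + 25*g)
o(z(f, 4), 6) + 1*(-2 - 1) = (30 + 25*6) + 1*(-2 - 1) = (30 + 150) + 1*(-3) = 180 - 3 = 177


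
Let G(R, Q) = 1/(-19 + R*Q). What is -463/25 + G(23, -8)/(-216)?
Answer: -20301599/1096200 ≈ -18.520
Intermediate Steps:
G(R, Q) = 1/(-19 + Q*R)
-463/25 + G(23, -8)/(-216) = -463/25 + 1/(-19 - 8*23*(-216)) = -463*1/25 - 1/216/(-19 - 184) = -463/25 - 1/216/(-203) = -463/25 - 1/203*(-1/216) = -463/25 + 1/43848 = -20301599/1096200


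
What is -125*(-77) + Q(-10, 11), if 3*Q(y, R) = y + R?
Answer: 28876/3 ≈ 9625.3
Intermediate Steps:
Q(y, R) = R/3 + y/3 (Q(y, R) = (y + R)/3 = (R + y)/3 = R/3 + y/3)
-125*(-77) + Q(-10, 11) = -125*(-77) + ((⅓)*11 + (⅓)*(-10)) = 9625 + (11/3 - 10/3) = 9625 + ⅓ = 28876/3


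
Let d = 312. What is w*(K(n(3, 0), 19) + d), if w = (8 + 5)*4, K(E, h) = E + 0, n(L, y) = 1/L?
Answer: 48724/3 ≈ 16241.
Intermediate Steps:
n(L, y) = 1/L
K(E, h) = E
w = 52 (w = 13*4 = 52)
w*(K(n(3, 0), 19) + d) = 52*(1/3 + 312) = 52*(937/3) = 48724/3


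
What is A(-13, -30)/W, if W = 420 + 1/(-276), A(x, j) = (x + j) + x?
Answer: -15456/115919 ≈ -0.13333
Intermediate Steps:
A(x, j) = j + 2*x (A(x, j) = (j + x) + x = j + 2*x)
W = 115919/276 (W = 420 - 1/276 = 115919/276 ≈ 420.00)
A(-13, -30)/W = (-30 + 2*(-13))/(115919/276) = (-30 - 26)*(276/115919) = -56*276/115919 = -15456/115919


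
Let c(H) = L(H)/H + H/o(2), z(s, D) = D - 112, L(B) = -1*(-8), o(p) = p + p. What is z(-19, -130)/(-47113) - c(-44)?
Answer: 527051/47113 ≈ 11.187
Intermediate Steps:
o(p) = 2*p
L(B) = 8
z(s, D) = -112 + D
c(H) = 8/H + H/4 (c(H) = 8/H + H/((2*2)) = 8/H + H/4)
z(-19, -130)/(-47113) - c(-44) = (-112 - 130)/(-47113) - (8/(-44) + (¼)*(-44)) = -242*(-1/47113) - (8*(-1/44) - 11) = 22/4283 - (-2/11 - 11) = 22/4283 - 1*(-123/11) = 22/4283 + 123/11 = 527051/47113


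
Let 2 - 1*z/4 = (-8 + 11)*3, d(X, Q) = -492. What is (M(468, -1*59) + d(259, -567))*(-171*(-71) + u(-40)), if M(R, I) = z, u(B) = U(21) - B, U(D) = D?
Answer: -6345040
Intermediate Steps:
u(B) = 21 - B
z = -28 (z = 8 - 4*(-8 + 11)*3 = 8 - 12*3 = 8 - 4*9 = 8 - 36 = -28)
M(R, I) = -28
(M(468, -1*59) + d(259, -567))*(-171*(-71) + u(-40)) = (-28 - 492)*(-171*(-71) + (21 - 1*(-40))) = -520*(12141 + (21 + 40)) = -520*(12141 + 61) = -520*12202 = -6345040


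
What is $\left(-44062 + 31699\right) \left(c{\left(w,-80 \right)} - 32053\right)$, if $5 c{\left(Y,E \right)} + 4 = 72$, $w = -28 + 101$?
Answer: $\frac{1980515511}{5} \approx 3.961 \cdot 10^{8}$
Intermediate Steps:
$w = 73$
$c{\left(Y,E \right)} = \frac{68}{5}$ ($c{\left(Y,E \right)} = - \frac{4}{5} + \frac{1}{5} \cdot 72 = - \frac{4}{5} + \frac{72}{5} = \frac{68}{5}$)
$\left(-44062 + 31699\right) \left(c{\left(w,-80 \right)} - 32053\right) = \left(-44062 + 31699\right) \left(\frac{68}{5} - 32053\right) = \left(-12363\right) \left(- \frac{160197}{5}\right) = \frac{1980515511}{5}$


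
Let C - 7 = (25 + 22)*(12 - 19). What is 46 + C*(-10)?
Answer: 3266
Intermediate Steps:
C = -322 (C = 7 + (25 + 22)*(12 - 19) = 7 + 47*(-7) = 7 - 329 = -322)
46 + C*(-10) = 46 - 322*(-10) = 46 + 3220 = 3266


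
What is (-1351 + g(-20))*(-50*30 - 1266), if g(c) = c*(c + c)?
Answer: 1524066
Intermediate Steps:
g(c) = 2*c² (g(c) = c*(2*c) = 2*c²)
(-1351 + g(-20))*(-50*30 - 1266) = (-1351 + 2*(-20)²)*(-50*30 - 1266) = (-1351 + 2*400)*(-1500 - 1266) = (-1351 + 800)*(-2766) = -551*(-2766) = 1524066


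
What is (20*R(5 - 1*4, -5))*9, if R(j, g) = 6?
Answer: 1080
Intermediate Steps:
(20*R(5 - 1*4, -5))*9 = (20*6)*9 = 120*9 = 1080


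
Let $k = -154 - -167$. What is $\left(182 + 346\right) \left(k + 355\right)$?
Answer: $194304$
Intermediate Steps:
$k = 13$ ($k = -154 + 167 = 13$)
$\left(182 + 346\right) \left(k + 355\right) = \left(182 + 346\right) \left(13 + 355\right) = 528 \cdot 368 = 194304$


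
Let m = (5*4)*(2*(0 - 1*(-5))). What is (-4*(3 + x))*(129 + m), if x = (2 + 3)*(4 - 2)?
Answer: -17108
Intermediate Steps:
x = 10 (x = 5*2 = 10)
m = 200 (m = 20*(2*(0 + 5)) = 20*(2*5) = 20*10 = 200)
(-4*(3 + x))*(129 + m) = (-4*(3 + 10))*(129 + 200) = -4*13*329 = -52*329 = -17108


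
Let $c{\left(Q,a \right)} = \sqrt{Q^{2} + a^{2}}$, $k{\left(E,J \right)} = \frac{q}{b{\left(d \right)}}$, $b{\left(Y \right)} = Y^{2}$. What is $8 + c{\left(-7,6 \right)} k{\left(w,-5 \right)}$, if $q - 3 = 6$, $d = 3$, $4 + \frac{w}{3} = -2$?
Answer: $8 + \sqrt{85} \approx 17.22$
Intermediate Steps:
$w = -18$ ($w = -12 + 3 \left(-2\right) = -12 - 6 = -18$)
$q = 9$ ($q = 3 + 6 = 9$)
$k{\left(E,J \right)} = 1$ ($k{\left(E,J \right)} = \frac{9}{3^{2}} = \frac{9}{9} = 9 \cdot \frac{1}{9} = 1$)
$8 + c{\left(-7,6 \right)} k{\left(w,-5 \right)} = 8 + \sqrt{\left(-7\right)^{2} + 6^{2}} \cdot 1 = 8 + \sqrt{49 + 36} \cdot 1 = 8 + \sqrt{85} \cdot 1 = 8 + \sqrt{85}$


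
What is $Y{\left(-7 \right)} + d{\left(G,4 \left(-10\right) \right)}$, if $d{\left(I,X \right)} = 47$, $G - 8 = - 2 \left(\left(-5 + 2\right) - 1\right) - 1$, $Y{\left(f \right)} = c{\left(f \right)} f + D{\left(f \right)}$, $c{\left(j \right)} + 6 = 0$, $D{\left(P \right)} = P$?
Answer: $82$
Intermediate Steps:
$c{\left(j \right)} = -6$ ($c{\left(j \right)} = -6 + 0 = -6$)
$Y{\left(f \right)} = - 5 f$ ($Y{\left(f \right)} = - 6 f + f = - 5 f$)
$G = 15$ ($G = 8 - \left(1 + 2 \left(\left(-5 + 2\right) - 1\right)\right) = 8 - \left(1 + 2 \left(-3 - 1\right)\right) = 8 - -7 = 8 + \left(8 - 1\right) = 8 + 7 = 15$)
$Y{\left(-7 \right)} + d{\left(G,4 \left(-10\right) \right)} = \left(-5\right) \left(-7\right) + 47 = 35 + 47 = 82$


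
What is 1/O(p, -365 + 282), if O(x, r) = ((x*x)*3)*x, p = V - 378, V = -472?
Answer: -1/1842375000 ≈ -5.4278e-10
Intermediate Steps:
p = -850 (p = -472 - 378 = -850)
O(x, r) = 3*x**3 (O(x, r) = (x**2*3)*x = (3*x**2)*x = 3*x**3)
1/O(p, -365 + 282) = 1/(3*(-850)**3) = 1/(3*(-614125000)) = 1/(-1842375000) = -1/1842375000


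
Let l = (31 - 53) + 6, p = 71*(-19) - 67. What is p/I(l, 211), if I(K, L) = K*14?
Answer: 177/28 ≈ 6.3214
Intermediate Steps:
p = -1416 (p = -1349 - 67 = -1416)
l = -16 (l = -22 + 6 = -16)
I(K, L) = 14*K
p/I(l, 211) = -1416/(14*(-16)) = -1416/(-224) = -1416*(-1/224) = 177/28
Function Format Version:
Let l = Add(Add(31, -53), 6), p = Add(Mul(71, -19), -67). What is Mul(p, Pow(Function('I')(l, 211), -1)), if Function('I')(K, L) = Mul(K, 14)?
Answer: Rational(177, 28) ≈ 6.3214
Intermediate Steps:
p = -1416 (p = Add(-1349, -67) = -1416)
l = -16 (l = Add(-22, 6) = -16)
Function('I')(K, L) = Mul(14, K)
Mul(p, Pow(Function('I')(l, 211), -1)) = Mul(-1416, Pow(Mul(14, -16), -1)) = Mul(-1416, Pow(-224, -1)) = Mul(-1416, Rational(-1, 224)) = Rational(177, 28)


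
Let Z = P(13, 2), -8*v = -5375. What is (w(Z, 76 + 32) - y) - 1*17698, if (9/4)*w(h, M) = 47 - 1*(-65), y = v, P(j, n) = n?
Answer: -1319047/72 ≈ -18320.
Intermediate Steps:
v = 5375/8 (v = -⅛*(-5375) = 5375/8 ≈ 671.88)
Z = 2
y = 5375/8 ≈ 671.88
w(h, M) = 448/9 (w(h, M) = 4*(47 - 1*(-65))/9 = 4*(47 + 65)/9 = (4/9)*112 = 448/9)
(w(Z, 76 + 32) - y) - 1*17698 = (448/9 - 1*5375/8) - 1*17698 = (448/9 - 5375/8) - 17698 = -44791/72 - 17698 = -1319047/72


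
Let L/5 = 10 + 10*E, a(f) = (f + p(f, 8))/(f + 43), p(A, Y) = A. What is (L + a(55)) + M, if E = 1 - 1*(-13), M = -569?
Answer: 8924/49 ≈ 182.12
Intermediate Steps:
E = 14 (E = 1 + 13 = 14)
a(f) = 2*f/(43 + f) (a(f) = (f + f)/(f + 43) = (2*f)/(43 + f) = 2*f/(43 + f))
L = 750 (L = 5*(10 + 10*14) = 5*(10 + 140) = 5*150 = 750)
(L + a(55)) + M = (750 + 2*55/(43 + 55)) - 569 = (750 + 2*55/98) - 569 = (750 + 2*55*(1/98)) - 569 = (750 + 55/49) - 569 = 36805/49 - 569 = 8924/49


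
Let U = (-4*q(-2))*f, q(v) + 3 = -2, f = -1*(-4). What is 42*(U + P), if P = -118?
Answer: -1596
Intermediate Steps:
f = 4
q(v) = -5 (q(v) = -3 - 2 = -5)
U = 80 (U = -4*(-5)*4 = 20*4 = 80)
42*(U + P) = 42*(80 - 118) = 42*(-38) = -1596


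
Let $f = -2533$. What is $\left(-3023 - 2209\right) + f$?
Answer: $-7765$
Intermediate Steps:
$\left(-3023 - 2209\right) + f = \left(-3023 - 2209\right) - 2533 = -5232 - 2533 = -7765$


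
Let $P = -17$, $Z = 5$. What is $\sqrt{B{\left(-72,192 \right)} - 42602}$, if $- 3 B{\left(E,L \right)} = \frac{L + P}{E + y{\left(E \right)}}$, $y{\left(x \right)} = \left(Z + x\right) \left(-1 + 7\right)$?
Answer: $\frac{i \sqrt{9571619302}}{474} \approx 206.4 i$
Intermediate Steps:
$y{\left(x \right)} = 30 + 6 x$ ($y{\left(x \right)} = \left(5 + x\right) \left(-1 + 7\right) = \left(5 + x\right) 6 = 30 + 6 x$)
$B{\left(E,L \right)} = - \frac{-17 + L}{3 \left(30 + 7 E\right)}$ ($B{\left(E,L \right)} = - \frac{\left(L - 17\right) \frac{1}{E + \left(30 + 6 E\right)}}{3} = - \frac{\left(-17 + L\right) \frac{1}{30 + 7 E}}{3} = - \frac{\frac{1}{30 + 7 E} \left(-17 + L\right)}{3} = - \frac{-17 + L}{3 \left(30 + 7 E\right)}$)
$\sqrt{B{\left(-72,192 \right)} - 42602} = \sqrt{\frac{17 - 192}{3 \left(30 + 7 \left(-72\right)\right)} - 42602} = \sqrt{\frac{17 - 192}{3 \left(30 - 504\right)} - 42602} = \sqrt{\frac{1}{3} \frac{1}{-474} \left(-175\right) - 42602} = \sqrt{\frac{1}{3} \left(- \frac{1}{474}\right) \left(-175\right) - 42602} = \sqrt{\frac{175}{1422} - 42602} = \sqrt{- \frac{60579869}{1422}} = \frac{i \sqrt{9571619302}}{474}$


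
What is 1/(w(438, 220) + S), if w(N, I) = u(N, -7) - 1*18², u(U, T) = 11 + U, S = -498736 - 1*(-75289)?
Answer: -1/423322 ≈ -2.3623e-6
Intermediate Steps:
S = -423447 (S = -498736 + 75289 = -423447)
w(N, I) = -313 + N (w(N, I) = (11 + N) - 1*18² = (11 + N) - 1*324 = (11 + N) - 324 = -313 + N)
1/(w(438, 220) + S) = 1/((-313 + 438) - 423447) = 1/(125 - 423447) = 1/(-423322) = -1/423322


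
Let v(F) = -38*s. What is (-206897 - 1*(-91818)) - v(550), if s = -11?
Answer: -115497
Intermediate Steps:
v(F) = 418 (v(F) = -38*(-11) = 418)
(-206897 - 1*(-91818)) - v(550) = (-206897 - 1*(-91818)) - 1*418 = (-206897 + 91818) - 418 = -115079 - 418 = -115497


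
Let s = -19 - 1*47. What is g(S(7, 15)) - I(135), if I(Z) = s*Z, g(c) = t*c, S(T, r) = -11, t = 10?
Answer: 8800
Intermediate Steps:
s = -66 (s = -19 - 47 = -66)
g(c) = 10*c
I(Z) = -66*Z
g(S(7, 15)) - I(135) = 10*(-11) - (-66)*135 = -110 - 1*(-8910) = -110 + 8910 = 8800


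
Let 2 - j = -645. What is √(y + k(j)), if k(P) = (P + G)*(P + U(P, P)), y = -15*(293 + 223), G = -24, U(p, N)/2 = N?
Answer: √1201503 ≈ 1096.1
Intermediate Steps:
U(p, N) = 2*N
y = -7740 (y = -15*516 = -1*7740 = -7740)
j = 647 (j = 2 - 1*(-645) = 2 + 645 = 647)
k(P) = 3*P*(-24 + P) (k(P) = (P - 24)*(P + 2*P) = (-24 + P)*(3*P) = 3*P*(-24 + P))
√(y + k(j)) = √(-7740 + 3*647*(-24 + 647)) = √(-7740 + 3*647*623) = √(-7740 + 1209243) = √1201503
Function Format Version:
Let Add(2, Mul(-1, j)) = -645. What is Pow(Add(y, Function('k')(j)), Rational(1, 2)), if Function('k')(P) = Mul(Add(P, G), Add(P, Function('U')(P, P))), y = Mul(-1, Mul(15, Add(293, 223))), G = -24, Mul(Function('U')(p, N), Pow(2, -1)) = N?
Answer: Pow(1201503, Rational(1, 2)) ≈ 1096.1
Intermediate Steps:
Function('U')(p, N) = Mul(2, N)
y = -7740 (y = Mul(-1, Mul(15, 516)) = Mul(-1, 7740) = -7740)
j = 647 (j = Add(2, Mul(-1, -645)) = Add(2, 645) = 647)
Function('k')(P) = Mul(3, P, Add(-24, P)) (Function('k')(P) = Mul(Add(P, -24), Add(P, Mul(2, P))) = Mul(Add(-24, P), Mul(3, P)) = Mul(3, P, Add(-24, P)))
Pow(Add(y, Function('k')(j)), Rational(1, 2)) = Pow(Add(-7740, Mul(3, 647, Add(-24, 647))), Rational(1, 2)) = Pow(Add(-7740, Mul(3, 647, 623)), Rational(1, 2)) = Pow(Add(-7740, 1209243), Rational(1, 2)) = Pow(1201503, Rational(1, 2))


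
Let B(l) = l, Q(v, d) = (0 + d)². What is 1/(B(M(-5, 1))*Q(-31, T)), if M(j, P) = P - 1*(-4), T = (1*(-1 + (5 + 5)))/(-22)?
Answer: 484/405 ≈ 1.1951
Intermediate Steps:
T = -9/22 (T = (1*(-1 + 10))*(-1/22) = (1*9)*(-1/22) = 9*(-1/22) = -9/22 ≈ -0.40909)
M(j, P) = 4 + P (M(j, P) = P + 4 = 4 + P)
Q(v, d) = d²
1/(B(M(-5, 1))*Q(-31, T)) = 1/((4 + 1)*(-9/22)²) = 1/(5*(81/484)) = 1/(405/484) = 484/405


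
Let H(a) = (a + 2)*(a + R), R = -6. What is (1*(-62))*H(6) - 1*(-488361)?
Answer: 488361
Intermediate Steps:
H(a) = (-6 + a)*(2 + a) (H(a) = (a + 2)*(a - 6) = (2 + a)*(-6 + a) = (-6 + a)*(2 + a))
(1*(-62))*H(6) - 1*(-488361) = (1*(-62))*(-12 + 6² - 4*6) - 1*(-488361) = -62*(-12 + 36 - 24) + 488361 = -62*0 + 488361 = 0 + 488361 = 488361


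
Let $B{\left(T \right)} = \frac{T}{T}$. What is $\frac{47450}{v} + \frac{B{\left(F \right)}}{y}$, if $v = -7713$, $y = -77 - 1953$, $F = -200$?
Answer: $- \frac{96331213}{15657390} \approx -6.1524$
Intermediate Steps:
$B{\left(T \right)} = 1$
$y = -2030$ ($y = -77 - 1953 = -2030$)
$\frac{47450}{v} + \frac{B{\left(F \right)}}{y} = \frac{47450}{-7713} + 1 \frac{1}{-2030} = 47450 \left(- \frac{1}{7713}\right) + 1 \left(- \frac{1}{2030}\right) = - \frac{47450}{7713} - \frac{1}{2030} = - \frac{96331213}{15657390}$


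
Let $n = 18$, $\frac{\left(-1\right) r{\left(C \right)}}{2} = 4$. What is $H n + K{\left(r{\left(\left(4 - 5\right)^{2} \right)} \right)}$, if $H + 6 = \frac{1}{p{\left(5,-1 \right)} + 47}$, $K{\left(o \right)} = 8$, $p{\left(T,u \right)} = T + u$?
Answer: $- \frac{1694}{17} \approx -99.647$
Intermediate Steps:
$r{\left(C \right)} = -8$ ($r{\left(C \right)} = \left(-2\right) 4 = -8$)
$H = - \frac{305}{51}$ ($H = -6 + \frac{1}{\left(5 - 1\right) + 47} = -6 + \frac{1}{4 + 47} = -6 + \frac{1}{51} = - \frac{305}{51} \approx -5.9804$)
$H n + K{\left(r{\left(\left(4 - 5\right)^{2} \right)} \right)} = \left(- \frac{305}{51}\right) 18 + 8 = - \frac{1830}{17} + 8 = - \frac{1694}{17}$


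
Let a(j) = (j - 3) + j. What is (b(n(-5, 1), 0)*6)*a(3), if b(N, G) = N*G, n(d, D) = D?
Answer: 0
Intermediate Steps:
a(j) = -3 + 2*j (a(j) = (-3 + j) + j = -3 + 2*j)
b(N, G) = G*N
(b(n(-5, 1), 0)*6)*a(3) = ((0*1)*6)*(-3 + 2*3) = (0*6)*(-3 + 6) = 0*3 = 0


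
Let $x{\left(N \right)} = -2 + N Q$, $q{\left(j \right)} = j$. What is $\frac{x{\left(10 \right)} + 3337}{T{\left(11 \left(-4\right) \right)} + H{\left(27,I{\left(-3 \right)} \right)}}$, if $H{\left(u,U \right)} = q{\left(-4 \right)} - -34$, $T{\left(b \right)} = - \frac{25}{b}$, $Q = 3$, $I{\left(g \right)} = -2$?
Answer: $\frac{29612}{269} \approx 110.08$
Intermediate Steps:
$H{\left(u,U \right)} = 30$ ($H{\left(u,U \right)} = -4 - -34 = -4 + 34 = 30$)
$x{\left(N \right)} = -2 + 3 N$ ($x{\left(N \right)} = -2 + N 3 = -2 + 3 N$)
$\frac{x{\left(10 \right)} + 3337}{T{\left(11 \left(-4\right) \right)} + H{\left(27,I{\left(-3 \right)} \right)}} = \frac{\left(-2 + 3 \cdot 10\right) + 3337}{- \frac{25}{11 \left(-4\right)} + 30} = \frac{\left(-2 + 30\right) + 3337}{- \frac{25}{-44} + 30} = \frac{28 + 3337}{\left(-25\right) \left(- \frac{1}{44}\right) + 30} = \frac{3365}{\frac{25}{44} + 30} = \frac{3365}{\frac{1345}{44}} = 3365 \cdot \frac{44}{1345} = \frac{29612}{269}$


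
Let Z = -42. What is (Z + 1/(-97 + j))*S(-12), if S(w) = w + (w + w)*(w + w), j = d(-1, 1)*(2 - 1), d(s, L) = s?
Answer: -1160994/49 ≈ -23694.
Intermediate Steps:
j = -1 (j = -(2 - 1) = -1*1 = -1)
S(w) = w + 4*w**2 (S(w) = w + (2*w)*(2*w) = w + 4*w**2)
(Z + 1/(-97 + j))*S(-12) = (-42 + 1/(-97 - 1))*(-12*(1 + 4*(-12))) = (-42 + 1/(-98))*(-12*(1 - 48)) = (-42 - 1/98)*(-12*(-47)) = -4117/98*564 = -1160994/49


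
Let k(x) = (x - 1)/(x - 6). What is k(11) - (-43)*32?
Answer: 1378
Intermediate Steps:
k(x) = (-1 + x)/(-6 + x)
k(11) - (-43)*32 = (-1 + 11)/(-6 + 11) - (-43)*32 = 10/5 - 43*(-32) = (⅕)*10 + 1376 = 2 + 1376 = 1378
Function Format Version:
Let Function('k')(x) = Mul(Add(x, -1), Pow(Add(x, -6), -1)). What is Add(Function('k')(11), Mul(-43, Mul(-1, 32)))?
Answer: 1378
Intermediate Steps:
Function('k')(x) = Mul(Pow(Add(-6, x), -1), Add(-1, x)) (Function('k')(x) = Mul(Add(-1, x), Pow(Add(-6, x), -1)) = Mul(Pow(Add(-6, x), -1), Add(-1, x)))
Add(Function('k')(11), Mul(-43, Mul(-1, 32))) = Add(Mul(Pow(Add(-6, 11), -1), Add(-1, 11)), Mul(-43, Mul(-1, 32))) = Add(Mul(Pow(5, -1), 10), Mul(-43, -32)) = Add(Mul(Rational(1, 5), 10), 1376) = Add(2, 1376) = 1378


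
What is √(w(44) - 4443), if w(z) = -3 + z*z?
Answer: I*√2510 ≈ 50.1*I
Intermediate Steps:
w(z) = -3 + z²
√(w(44) - 4443) = √((-3 + 44²) - 4443) = √((-3 + 1936) - 4443) = √(1933 - 4443) = √(-2510) = I*√2510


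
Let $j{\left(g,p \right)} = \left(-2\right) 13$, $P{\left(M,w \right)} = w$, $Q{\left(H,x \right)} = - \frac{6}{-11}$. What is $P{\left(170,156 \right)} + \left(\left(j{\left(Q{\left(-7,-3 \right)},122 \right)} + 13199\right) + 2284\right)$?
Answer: $15613$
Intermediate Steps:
$Q{\left(H,x \right)} = \frac{6}{11}$ ($Q{\left(H,x \right)} = \left(-6\right) \left(- \frac{1}{11}\right) = \frac{6}{11}$)
$j{\left(g,p \right)} = -26$
$P{\left(170,156 \right)} + \left(\left(j{\left(Q{\left(-7,-3 \right)},122 \right)} + 13199\right) + 2284\right) = 156 + \left(\left(-26 + 13199\right) + 2284\right) = 156 + \left(13173 + 2284\right) = 156 + 15457 = 15613$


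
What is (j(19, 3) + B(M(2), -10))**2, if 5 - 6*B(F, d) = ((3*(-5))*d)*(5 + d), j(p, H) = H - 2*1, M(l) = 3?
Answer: 579121/36 ≈ 16087.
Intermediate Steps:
j(p, H) = -2 + H (j(p, H) = H - 2 = -2 + H)
B(F, d) = 5/6 + 5*d*(5 + d)/2 (B(F, d) = 5/6 - (3*(-5))*d*(5 + d)/6 = 5/6 - (-15*d)*(5 + d)/6 = 5/6 - (-5)*d*(5 + d)/2 = 5/6 + 5*d*(5 + d)/2)
(j(19, 3) + B(M(2), -10))**2 = ((-2 + 3) + (5/6 + (5/2)*(-10)**2 + (25/2)*(-10)))**2 = (1 + (5/6 + (5/2)*100 - 125))**2 = (1 + (5/6 + 250 - 125))**2 = (1 + 755/6)**2 = (761/6)**2 = 579121/36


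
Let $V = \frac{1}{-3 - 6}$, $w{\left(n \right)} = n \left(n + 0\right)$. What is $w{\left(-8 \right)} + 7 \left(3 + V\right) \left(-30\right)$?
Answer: $- \frac{1628}{3} \approx -542.67$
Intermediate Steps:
$w{\left(n \right)} = n^{2}$ ($w{\left(n \right)} = n n = n^{2}$)
$V = - \frac{1}{9}$ ($V = \frac{1}{-9} = - \frac{1}{9} \approx -0.11111$)
$w{\left(-8 \right)} + 7 \left(3 + V\right) \left(-30\right) = \left(-8\right)^{2} + 7 \left(3 - \frac{1}{9}\right) \left(-30\right) = 64 + 7 \cdot \frac{26}{9} \left(-30\right) = 64 + \frac{182}{9} \left(-30\right) = 64 - \frac{1820}{3} = - \frac{1628}{3}$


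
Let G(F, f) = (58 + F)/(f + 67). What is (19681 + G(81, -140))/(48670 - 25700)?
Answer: 718287/838405 ≈ 0.85673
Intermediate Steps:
G(F, f) = (58 + F)/(67 + f)
(19681 + G(81, -140))/(48670 - 25700) = (19681 + (58 + 81)/(67 - 140))/(48670 - 25700) = (19681 + 139/(-73))/22970 = (19681 - 1/73*139)*(1/22970) = (19681 - 139/73)*(1/22970) = (1436574/73)*(1/22970) = 718287/838405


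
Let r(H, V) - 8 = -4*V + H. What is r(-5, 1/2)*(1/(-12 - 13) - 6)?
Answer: -151/25 ≈ -6.0400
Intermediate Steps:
r(H, V) = 8 + H - 4*V (r(H, V) = 8 + (-4*V + H) = 8 + (H - 4*V) = 8 + H - 4*V)
r(-5, 1/2)*(1/(-12 - 13) - 6) = (8 - 5 - 4/2)*(1/(-12 - 13) - 6) = (8 - 5 - 4*1/2)*(1/(-25) - 6) = (8 - 5 - 2)*(-1/25 - 6) = 1*(-151/25) = -151/25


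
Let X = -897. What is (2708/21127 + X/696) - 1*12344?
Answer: -60509360333/4901464 ≈ -12345.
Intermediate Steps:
(2708/21127 + X/696) - 1*12344 = (2708/21127 - 897/696) - 1*12344 = (2708*(1/21127) - 897*1/696) - 12344 = (2708/21127 - 299/232) - 12344 = -5688717/4901464 - 12344 = -60509360333/4901464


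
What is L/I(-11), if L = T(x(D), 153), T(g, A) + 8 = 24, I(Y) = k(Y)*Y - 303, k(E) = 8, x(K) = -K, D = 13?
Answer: -16/391 ≈ -0.040921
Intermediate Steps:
I(Y) = -303 + 8*Y (I(Y) = 8*Y - 303 = -303 + 8*Y)
T(g, A) = 16 (T(g, A) = -8 + 24 = 16)
L = 16
L/I(-11) = 16/(-303 + 8*(-11)) = 16/(-303 - 88) = 16/(-391) = 16*(-1/391) = -16/391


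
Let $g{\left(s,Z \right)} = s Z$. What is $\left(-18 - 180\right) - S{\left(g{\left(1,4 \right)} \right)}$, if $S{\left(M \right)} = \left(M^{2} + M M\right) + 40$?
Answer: $-270$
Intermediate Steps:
$g{\left(s,Z \right)} = Z s$
$S{\left(M \right)} = 40 + 2 M^{2}$ ($S{\left(M \right)} = \left(M^{2} + M^{2}\right) + 40 = 2 M^{2} + 40 = 40 + 2 M^{2}$)
$\left(-18 - 180\right) - S{\left(g{\left(1,4 \right)} \right)} = \left(-18 - 180\right) - \left(40 + 2 \left(4 \cdot 1\right)^{2}\right) = \left(-18 - 180\right) - \left(40 + 2 \cdot 4^{2}\right) = -198 - \left(40 + 2 \cdot 16\right) = -198 - \left(40 + 32\right) = -198 - 72 = -270$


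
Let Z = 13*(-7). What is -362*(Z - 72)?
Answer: 59006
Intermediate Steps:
Z = -91
-362*(Z - 72) = -362*(-91 - 72) = -362*(-163) = 59006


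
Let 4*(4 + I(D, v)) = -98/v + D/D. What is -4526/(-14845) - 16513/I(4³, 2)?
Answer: 245207901/237520 ≈ 1032.4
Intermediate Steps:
I(D, v) = -15/4 - 49/(2*v) (I(D, v) = -4 + (-98/v + D/D)/4 = -4 + (-98/v + 1)/4 = -4 + (1 - 98/v)/4 = -4 + (¼ - 49/(2*v)) = -15/4 - 49/(2*v))
-4526/(-14845) - 16513/I(4³, 2) = -4526/(-14845) - 16513*8/(-98 - 15*2) = -4526*(-1/14845) - 16513*8/(-98 - 30) = 4526/14845 - 16513/((¼)*(½)*(-128)) = 4526/14845 - 16513/(-16) = 4526/14845 - 16513*(-1/16) = 4526/14845 + 16513/16 = 245207901/237520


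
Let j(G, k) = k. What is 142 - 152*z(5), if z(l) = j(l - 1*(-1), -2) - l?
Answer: 1206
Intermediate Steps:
z(l) = -2 - l
142 - 152*z(5) = 142 - 152*(-2 - 1*5) = 142 - 152*(-2 - 5) = 142 - 152*(-7) = 142 + 1064 = 1206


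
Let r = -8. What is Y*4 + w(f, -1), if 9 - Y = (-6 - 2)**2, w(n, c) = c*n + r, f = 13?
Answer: -241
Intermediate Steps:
w(n, c) = -8 + c*n (w(n, c) = c*n - 8 = -8 + c*n)
Y = -55 (Y = 9 - (-6 - 2)**2 = 9 - 1*(-8)**2 = 9 - 1*64 = 9 - 64 = -55)
Y*4 + w(f, -1) = -55*4 + (-8 - 1*13) = -220 + (-8 - 13) = -220 - 21 = -241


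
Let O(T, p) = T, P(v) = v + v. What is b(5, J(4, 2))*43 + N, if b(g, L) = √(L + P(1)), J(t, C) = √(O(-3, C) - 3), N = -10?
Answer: -10 + 43*√(2 + I*√6) ≈ 59.083 + 32.78*I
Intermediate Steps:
P(v) = 2*v
J(t, C) = I*√6 (J(t, C) = √(-3 - 3) = √(-6) = I*√6)
b(g, L) = √(2 + L) (b(g, L) = √(L + 2*1) = √(L + 2) = √(2 + L))
b(5, J(4, 2))*43 + N = √(2 + I*√6)*43 - 10 = 43*√(2 + I*√6) - 10 = -10 + 43*√(2 + I*√6)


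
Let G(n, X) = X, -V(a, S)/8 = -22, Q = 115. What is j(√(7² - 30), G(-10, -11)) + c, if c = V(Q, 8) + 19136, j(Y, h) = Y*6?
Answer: 19312 + 6*√19 ≈ 19338.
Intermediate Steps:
V(a, S) = 176 (V(a, S) = -8*(-22) = 176)
j(Y, h) = 6*Y
c = 19312 (c = 176 + 19136 = 19312)
j(√(7² - 30), G(-10, -11)) + c = 6*√(7² - 30) + 19312 = 6*√(49 - 30) + 19312 = 6*√19 + 19312 = 19312 + 6*√19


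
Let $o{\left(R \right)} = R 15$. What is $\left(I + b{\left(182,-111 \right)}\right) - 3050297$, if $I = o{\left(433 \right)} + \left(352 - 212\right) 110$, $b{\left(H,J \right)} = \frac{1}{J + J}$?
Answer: $- \frac{672305245}{222} \approx -3.0284 \cdot 10^{6}$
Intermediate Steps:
$b{\left(H,J \right)} = \frac{1}{2 J}$
$o{\left(R \right)} = 15 R$
$I = 21895$ ($I = 15 \cdot 433 + \left(352 - 212\right) 110 = 6495 + 140 \cdot 110 = 6495 + 15400 = 21895$)
$\left(I + b{\left(182,-111 \right)}\right) - 3050297 = \left(21895 + \frac{1}{2 \left(-111\right)}\right) - 3050297 = \left(21895 + \frac{1}{2} \left(- \frac{1}{111}\right)\right) - 3050297 = \left(21895 - \frac{1}{222}\right) - 3050297 = \frac{4860689}{222} - 3050297 = - \frac{672305245}{222}$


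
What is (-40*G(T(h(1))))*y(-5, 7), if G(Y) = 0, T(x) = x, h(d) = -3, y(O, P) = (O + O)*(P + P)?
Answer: 0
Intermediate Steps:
y(O, P) = 4*O*P (y(O, P) = (2*O)*(2*P) = 4*O*P)
(-40*G(T(h(1))))*y(-5, 7) = (-40*0)*(4*(-5)*7) = 0*(-140) = 0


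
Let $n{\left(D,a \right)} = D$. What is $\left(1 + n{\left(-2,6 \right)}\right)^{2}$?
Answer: $1$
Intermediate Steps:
$\left(1 + n{\left(-2,6 \right)}\right)^{2} = \left(1 - 2\right)^{2} = \left(-1\right)^{2} = 1$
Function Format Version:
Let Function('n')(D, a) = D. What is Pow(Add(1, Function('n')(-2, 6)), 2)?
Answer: 1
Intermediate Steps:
Pow(Add(1, Function('n')(-2, 6)), 2) = Pow(Add(1, -2), 2) = Pow(-1, 2) = 1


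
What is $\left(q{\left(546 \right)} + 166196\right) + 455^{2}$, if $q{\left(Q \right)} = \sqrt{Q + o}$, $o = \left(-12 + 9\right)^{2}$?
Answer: $373221 + \sqrt{555} \approx 3.7324 \cdot 10^{5}$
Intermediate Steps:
$o = 9$ ($o = \left(-3\right)^{2} = 9$)
$q{\left(Q \right)} = \sqrt{9 + Q}$ ($q{\left(Q \right)} = \sqrt{Q + 9} = \sqrt{9 + Q}$)
$\left(q{\left(546 \right)} + 166196\right) + 455^{2} = \left(\sqrt{9 + 546} + 166196\right) + 455^{2} = \left(\sqrt{555} + 166196\right) + 207025 = \left(166196 + \sqrt{555}\right) + 207025 = 373221 + \sqrt{555}$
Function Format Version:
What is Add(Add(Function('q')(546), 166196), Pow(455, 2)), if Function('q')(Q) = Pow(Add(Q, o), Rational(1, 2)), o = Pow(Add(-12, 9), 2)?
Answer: Add(373221, Pow(555, Rational(1, 2))) ≈ 3.7324e+5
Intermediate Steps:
o = 9 (o = Pow(-3, 2) = 9)
Function('q')(Q) = Pow(Add(9, Q), Rational(1, 2)) (Function('q')(Q) = Pow(Add(Q, 9), Rational(1, 2)) = Pow(Add(9, Q), Rational(1, 2)))
Add(Add(Function('q')(546), 166196), Pow(455, 2)) = Add(Add(Pow(Add(9, 546), Rational(1, 2)), 166196), Pow(455, 2)) = Add(Add(Pow(555, Rational(1, 2)), 166196), 207025) = Add(Add(166196, Pow(555, Rational(1, 2))), 207025) = Add(373221, Pow(555, Rational(1, 2)))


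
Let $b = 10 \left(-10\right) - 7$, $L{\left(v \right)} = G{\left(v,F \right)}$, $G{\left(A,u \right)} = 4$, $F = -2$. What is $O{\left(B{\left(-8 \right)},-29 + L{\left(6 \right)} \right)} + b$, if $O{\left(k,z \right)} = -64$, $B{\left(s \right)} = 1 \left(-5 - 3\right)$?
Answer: $-171$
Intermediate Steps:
$L{\left(v \right)} = 4$
$B{\left(s \right)} = -8$ ($B{\left(s \right)} = 1 \left(-8\right) = -8$)
$b = -107$ ($b = -100 - 7 = -107$)
$O{\left(B{\left(-8 \right)},-29 + L{\left(6 \right)} \right)} + b = -64 - 107 = -171$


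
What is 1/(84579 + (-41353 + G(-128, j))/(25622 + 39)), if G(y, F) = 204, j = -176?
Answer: 25661/2170340570 ≈ 1.1823e-5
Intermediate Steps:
1/(84579 + (-41353 + G(-128, j))/(25622 + 39)) = 1/(84579 + (-41353 + 204)/(25622 + 39)) = 1/(84579 - 41149/25661) = 1/(2170340570/25661) = 25661/2170340570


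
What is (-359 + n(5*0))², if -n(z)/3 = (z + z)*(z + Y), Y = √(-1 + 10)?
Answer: 128881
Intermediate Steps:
Y = 3 (Y = √9 = 3)
n(z) = -6*z*(3 + z) (n(z) = -3*(z + z)*(z + 3) = -3*2*z*(3 + z) = -6*z*(3 + z))
(-359 + n(5*0))² = (-359 - 6*5*0*(3 + 5*0))² = (-359 - 6*0*(3 + 0))² = (-359 - 6*0*3)² = (-359 + 0)² = (-359)² = 128881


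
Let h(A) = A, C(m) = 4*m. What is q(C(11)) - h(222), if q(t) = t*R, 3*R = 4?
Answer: -490/3 ≈ -163.33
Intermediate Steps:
R = 4/3 (R = (1/3)*4 = 4/3 ≈ 1.3333)
q(t) = 4*t/3 (q(t) = t*(4/3) = 4*t/3)
q(C(11)) - h(222) = 4*(4*11)/3 - 1*222 = (4/3)*44 - 222 = 176/3 - 222 = -490/3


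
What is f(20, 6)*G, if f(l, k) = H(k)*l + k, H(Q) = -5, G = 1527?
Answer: -143538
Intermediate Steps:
f(l, k) = k - 5*l (f(l, k) = -5*l + k = k - 5*l)
f(20, 6)*G = (6 - 5*20)*1527 = (6 - 100)*1527 = -94*1527 = -143538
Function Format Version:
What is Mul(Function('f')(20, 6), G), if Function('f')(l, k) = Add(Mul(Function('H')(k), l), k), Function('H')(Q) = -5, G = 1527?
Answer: -143538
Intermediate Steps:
Function('f')(l, k) = Add(k, Mul(-5, l)) (Function('f')(l, k) = Add(Mul(-5, l), k) = Add(k, Mul(-5, l)))
Mul(Function('f')(20, 6), G) = Mul(Add(6, Mul(-5, 20)), 1527) = Mul(Add(6, -100), 1527) = Mul(-94, 1527) = -143538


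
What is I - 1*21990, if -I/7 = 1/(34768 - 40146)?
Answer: -118262213/5378 ≈ -21990.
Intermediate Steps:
I = 7/5378 (I = -7/(34768 - 40146) = -7/(-5378) = -7*(-1/5378) = 7/5378 ≈ 0.0013016)
I - 1*21990 = 7/5378 - 1*21990 = 7/5378 - 21990 = -118262213/5378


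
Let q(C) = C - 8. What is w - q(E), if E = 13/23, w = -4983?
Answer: -114438/23 ≈ -4975.6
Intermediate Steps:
E = 13/23 (E = 13*(1/23) = 13/23 ≈ 0.56522)
q(C) = -8 + C
w - q(E) = -4983 - (-8 + 13/23) = -4983 - 1*(-171/23) = -4983 + 171/23 = -114438/23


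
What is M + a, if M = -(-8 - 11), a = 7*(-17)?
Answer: -100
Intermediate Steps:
a = -119
M = 19 (M = -1*(-19) = 19)
M + a = 19 - 119 = -100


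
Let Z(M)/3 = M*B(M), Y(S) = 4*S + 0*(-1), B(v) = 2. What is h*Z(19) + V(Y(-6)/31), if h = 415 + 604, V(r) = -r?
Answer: 3601170/31 ≈ 1.1617e+5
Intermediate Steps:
Y(S) = 4*S (Y(S) = 4*S + 0 = 4*S)
Z(M) = 6*M (Z(M) = 3*(M*2) = 3*(2*M) = 6*M)
h = 1019
h*Z(19) + V(Y(-6)/31) = 1019*(6*19) - 4*(-6)/31 = 1019*114 - (-24)/31 = 116166 - 1*(-24/31) = 116166 + 24/31 = 3601170/31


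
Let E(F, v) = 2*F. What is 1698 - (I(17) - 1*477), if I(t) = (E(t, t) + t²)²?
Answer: -102154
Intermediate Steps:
I(t) = (t² + 2*t)² (I(t) = (2*t + t²)² = (t² + 2*t)²)
1698 - (I(17) - 1*477) = 1698 - (17²*(2 + 17)² - 1*477) = 1698 - (289*19² - 477) = 1698 - (289*361 - 477) = 1698 - (104329 - 477) = 1698 - 1*103852 = 1698 - 103852 = -102154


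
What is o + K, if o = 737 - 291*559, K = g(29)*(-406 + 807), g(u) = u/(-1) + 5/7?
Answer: -1212922/7 ≈ -1.7327e+5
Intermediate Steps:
g(u) = 5/7 - u (g(u) = u*(-1) + 5*(1/7) = -u + 5/7 = 5/7 - u)
K = -79398/7 (K = (5/7 - 1*29)*(-406 + 807) = (5/7 - 29)*401 = -198/7*401 = -79398/7 ≈ -11343.)
o = -161932 (o = 737 - 162669 = -161932)
o + K = -161932 - 79398/7 = -1212922/7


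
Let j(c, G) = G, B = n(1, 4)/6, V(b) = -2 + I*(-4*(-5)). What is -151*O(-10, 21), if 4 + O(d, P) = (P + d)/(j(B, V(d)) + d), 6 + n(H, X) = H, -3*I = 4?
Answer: 75047/116 ≈ 646.96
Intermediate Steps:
I = -4/3 (I = -⅓*4 = -4/3 ≈ -1.3333)
n(H, X) = -6 + H
V(b) = -86/3 (V(b) = -2 - (-16)*(-5)/3 = -2 - 4/3*20 = -2 - 80/3 = -86/3)
B = -⅚ (B = (-6 + 1)/6 = -5*⅙ = -⅚ ≈ -0.83333)
O(d, P) = -4 + (P + d)/(-86/3 + d)
-151*O(-10, 21) = -151*(344 - 9*(-10) + 3*21)/(-86 + 3*(-10)) = -151*(344 + 90 + 63)/(-86 - 30) = -151*497/(-116) = -(-151)*497/116 = -151*(-497/116) = 75047/116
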